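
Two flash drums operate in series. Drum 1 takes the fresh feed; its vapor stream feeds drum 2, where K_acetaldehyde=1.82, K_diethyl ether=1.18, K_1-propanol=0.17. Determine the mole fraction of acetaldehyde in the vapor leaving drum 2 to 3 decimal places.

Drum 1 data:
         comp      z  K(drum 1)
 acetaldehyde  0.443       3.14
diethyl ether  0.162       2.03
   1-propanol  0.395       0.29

Drum 1:
Let ψ₁ = V/F and solve Σ zᵢ(Kᵢ−1)/(1+ψ₁(Kᵢ−1)) = 0.
Feasibility: ΣzᵢKᵢ = 1.834, Σzᵢ/Kᵢ = 1.583 — both > 1, two phases present.
Newton iteration, ψ₁⁰ = 0.5:
  ψ₁ = 0.500: g = 0.1333, g' = -1.027 → ψ₁ = 0.630
  ψ₁ = 0.630: g = -0.0023, g' = -1.083 → ψ₁ = 0.628
Converged at ψ₁ = 0.628.
Drum-1 compositions:
  acetaldehyde: x = 0.189, y = 0.594
  diethyl ether: x = 0.098, y = 0.200
  1-propanol: x = 0.713, y = 0.207
Drum-2 feed = drum-1 vapor: z₂ = (0.5936, 0.1997, 0.2066).
Drum 2:
Let ψ₂ = V/F and solve Σ zᵢ(Kᵢ−1)/(1+ψ₂(Kᵢ−1)) = 0.
Feasibility: ΣzᵢKᵢ = 1.351, Σzᵢ/Kᵢ = 1.711 — both > 1, two phases present.
Iterate (Newton) starting at ψ₂ = 0.5:
  ψ₂ = 0.500: g = 0.0850, g' = -0.622 → ψ₂ = 0.637
  ψ₂ = 0.637: g = -0.0116, g' = -0.818 → ψ₂ = 0.622
Converged at ψ₂ = 0.622.
  acetaldehyde: x = 0.393, y = 0.715
  diethyl ether: x = 0.180, y = 0.212
  1-propanol: x = 0.427, y = 0.073

y_acetaldehyde (drum 2) = 0.715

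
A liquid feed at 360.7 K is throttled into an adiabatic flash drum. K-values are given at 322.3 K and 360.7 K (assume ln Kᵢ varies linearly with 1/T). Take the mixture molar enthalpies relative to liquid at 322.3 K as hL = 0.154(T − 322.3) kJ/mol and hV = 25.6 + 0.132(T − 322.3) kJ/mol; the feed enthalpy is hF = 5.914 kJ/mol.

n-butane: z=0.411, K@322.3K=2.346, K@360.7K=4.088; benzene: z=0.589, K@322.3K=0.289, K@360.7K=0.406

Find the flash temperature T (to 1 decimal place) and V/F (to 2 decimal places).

Adiabatic flash: solve Rachford–Rice at each trial T, then check hF = ψ·hV(T) + (1−ψ)·hL(T).
  T = 322.3 K: K = (2.346, 0.289), RR gives ψ = 0.140, H_out = 3.596 kJ/mol
  T = 360.7 K: K = (4.088, 0.406), RR gives ψ = 0.501, H_out = 18.320 kJ/mol
  T = 341.5 K: K = (3.146, 0.346), RR gives ψ = 0.354, H_out = 11.864 kJ/mol
  T = 331.9 K: K = (2.728, 0.317), RR gives ψ = 0.261, H_out = 8.102 kJ/mol
  T = 327.1 K: K = (2.533, 0.303), RR gives ψ = 0.205, H_out = 5.972 kJ/mol
  T = 324.7 K: K = (2.438, 0.296), RR gives ψ = 0.174, H_out = 4.820 kJ/mol
Linear interpolation between T = 324.7 (H_out = 4.820) and T = 327.1 (H_out = 5.972) on hF = 5.914 gives T ≈ 327.0 K, at which ψ = 0.20.

T = 327.0 K, V/F = 0.20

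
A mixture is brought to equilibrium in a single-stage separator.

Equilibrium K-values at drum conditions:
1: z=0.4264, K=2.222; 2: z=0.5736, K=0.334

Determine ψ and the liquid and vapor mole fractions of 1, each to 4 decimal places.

Rachford–Rice: g(ψ) = Σ zᵢ(Kᵢ−1)/(1+ψ(Kᵢ−1)) = 0.
Check two-phase: ΣzᵢKᵢ = 1.1390 > 1 and Σzᵢ/Kᵢ = 1.9093 > 1, so g(0) = 0.1390 > 0 and g(1) = -0.9093 < 0.
Binary case is linear: z₁(K₁−1)(1+ψ(K₂−1)) + z₂(K₂−1)(1+ψ(K₁−1)) = 0
⇒ ψ = [z₁(K₁−1)+z₂(K₂−1)] / [−(K₁−1)(K₂−1)] = 0.13904/0.81385 = 0.1708
Compositions from xᵢ = zᵢ/(1+ψ(Kᵢ−1)), yᵢ = Kᵢxᵢ:
  1: x = 0.3528, y = 0.7838
  2: x = 0.6472, y = 0.2162

ψ = 0.1708, x_1 = 0.3528, y_1 = 0.7838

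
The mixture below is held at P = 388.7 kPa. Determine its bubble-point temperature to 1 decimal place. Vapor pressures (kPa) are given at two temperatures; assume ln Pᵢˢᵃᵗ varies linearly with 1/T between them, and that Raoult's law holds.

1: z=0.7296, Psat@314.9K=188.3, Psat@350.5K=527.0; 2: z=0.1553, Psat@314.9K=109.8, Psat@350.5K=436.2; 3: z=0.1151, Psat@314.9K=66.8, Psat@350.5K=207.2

T = 343.2 K

Bubble-point temperature: ΣzᵢPᵢˢᵃᵗ(T) = P. Interpolate ln Pᵢˢᵃᵗ = aᵢ + bᵢ/T.
  T = 314.9 K: ΣzᵢPᵢˢᵃᵗ = 162.12 kPa
  T = 350.5 K: ΣzᵢPᵢˢᵃᵗ = 476.09 kPa
  T = 332.7 K: ΣzᵢPᵢˢᵃᵗ = 285.47 kPa
  T = 341.6 K: ΣzᵢPᵢˢᵃᵗ = 370.98 kPa
  T = 346.1 K: ΣzᵢPᵢˢᵃᵗ = 421.48 kPa
  T = 343.9 K: ΣzᵢPᵢˢᵃᵗ = 396.14 kPa
Interpolating between 341.6 K and 343.9 K gives T ≈ 343.2 K.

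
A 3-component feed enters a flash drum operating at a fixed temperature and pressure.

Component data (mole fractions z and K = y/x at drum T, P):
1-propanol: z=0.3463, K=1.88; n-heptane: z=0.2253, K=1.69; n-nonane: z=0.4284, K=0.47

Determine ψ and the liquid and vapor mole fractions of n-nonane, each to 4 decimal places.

Material balance + equilibrium reduce to Σ zᵢ(Kᵢ−1)/(1+ψ(Kᵢ−1)) = 0.
g(0) = ΣzᵢKᵢ − 1 = 0.2331 and g(1) = 1 − Σzᵢ/Kᵢ = -0.2290, so a root lies in (0, 1).
Newton–Raphson from ψ = 0.5:
  ψ = 0.5000: g = 0.01829, g' = -0.4114 → ψ = 0.5445
  ψ = 0.5445: g = -0.00012, g' = -0.4170 → ψ = 0.5442
Converged at ψ = 0.5442.
Compositions from xᵢ = zᵢ/(1+ψ(Kᵢ−1)), yᵢ = Kᵢxᵢ:
  1-propanol: x = 0.2342, y = 0.4402
  n-heptane: x = 0.1638, y = 0.2768
  n-nonane: x = 0.6020, y = 0.2830

ψ = 0.5442, x_n-nonane = 0.6020, y_n-nonane = 0.2830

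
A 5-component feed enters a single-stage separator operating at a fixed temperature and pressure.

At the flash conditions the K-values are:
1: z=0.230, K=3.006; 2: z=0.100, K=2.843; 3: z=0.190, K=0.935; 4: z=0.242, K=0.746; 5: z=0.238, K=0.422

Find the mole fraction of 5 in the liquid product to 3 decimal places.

Rachford–Rice: g(ψ) = Σ zᵢ(Kᵢ−1)/(1+ψ(Kᵢ−1)) = 0.
Feasibility: ΣzᵢKᵢ = 1.434, Σzᵢ/Kᵢ = 1.203 — both > 1, two phases present.
Iterate (Newton) starting at ψ = 0.47:
  ψ = 0.470: g = 0.0648, g' = -0.514 → ψ = 0.596
  ψ = 0.596: g = 0.0027, g' = -0.477 → ψ = 0.602
Converged at ψ = 0.602.
Compositions from xᵢ = zᵢ/(1+ψ(Kᵢ−1)), yᵢ = Kᵢxᵢ:
  1: x = 0.104, y = 0.313
  2: x = 0.047, y = 0.135
  3: x = 0.198, y = 0.185
  4: x = 0.286, y = 0.213
  5: x = 0.365, y = 0.154

x_5 = 0.365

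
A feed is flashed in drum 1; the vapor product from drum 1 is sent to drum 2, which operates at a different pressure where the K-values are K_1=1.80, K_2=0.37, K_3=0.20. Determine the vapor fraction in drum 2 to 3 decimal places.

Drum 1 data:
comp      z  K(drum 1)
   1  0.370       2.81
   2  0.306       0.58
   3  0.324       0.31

Drum 1:
Rachford–Rice: g(ψ₁) = Σ zᵢ(Kᵢ−1)/(1+ψ₁(Kᵢ−1)) = 0.
Check two-phase: ΣzᵢKᵢ = 1.318 > 1 and Σzᵢ/Kᵢ = 1.704 > 1, so g(0) = 0.318 > 0 and g(1) = -0.704 < 0.
Newton–Raphson from ψ₁ = 0.63:
  ψ₁ = 0.630: g = -0.2573, g' = -0.847 → ψ₁ = 0.326
  ψ₁ = 0.326: g = -0.0164, g' = -0.809 → ψ₁ = 0.306
Converged at ψ₁ = 0.306.
Drum-1 compositions:
  1: x = 0.238, y = 0.669
  2: x = 0.351, y = 0.204
  3: x = 0.411, y = 0.127
Drum-2 feed = drum-1 vapor: z₂ = (0.6690, 0.2037, 0.1273).
Drum 2:
Rachford–Rice: g(ψ₂) = Σ zᵢ(Kᵢ−1)/(1+ψ₂(Kᵢ−1)) = 0.
Feasibility: ΣzᵢKᵢ = 1.305, Σzᵢ/Kᵢ = 1.559 — both > 1, two phases present.
Iterate (Newton) starting at ψ₂ = 0.5:
  ψ₂ = 0.500: g = 0.0252, g' = -0.617 → ψ₂ = 0.541
  ψ₂ = 0.541: g = -0.0006, g' = -0.648 → ψ₂ = 0.540
Converged at ψ₂ = 0.540.
  1: x = 0.467, y = 0.841
  2: x = 0.309, y = 0.114
  3: x = 0.224, y = 0.045

V/F (drum 2) = 0.540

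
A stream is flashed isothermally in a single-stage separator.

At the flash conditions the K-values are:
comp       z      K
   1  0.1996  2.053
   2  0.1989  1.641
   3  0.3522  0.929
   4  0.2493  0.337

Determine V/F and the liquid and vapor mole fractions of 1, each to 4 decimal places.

V/F = 0.3964, x_1 = 0.1408, y_1 = 0.2891

Rachford–Rice: g(V/F) = Σ zᵢ(Kᵢ−1)/(1+V/F(Kᵢ−1)) = 0.
Check two-phase: ΣzᵢKᵢ = 1.1474 > 1 and Σzᵢ/Kᵢ = 1.3373 > 1, so g(0) = 0.1474 > 0 and g(1) = -0.3373 < 0.
Newton iteration, V/F⁰ = 0.5:
  V/F = 0.5000: g = -0.03894, g' = -0.3890 → V/F = 0.3999
  V/F = 0.3999: g = -0.00127, g' = -0.3662 → V/F = 0.3964
Converged at V/F = 0.3964.
Compositions from xᵢ = zᵢ/(1+V/F(Kᵢ−1)), yᵢ = Kᵢxᵢ:
  1: x = 0.1408, y = 0.2891
  2: x = 0.1586, y = 0.2603
  3: x = 0.3624, y = 0.3367
  4: x = 0.3382, y = 0.1140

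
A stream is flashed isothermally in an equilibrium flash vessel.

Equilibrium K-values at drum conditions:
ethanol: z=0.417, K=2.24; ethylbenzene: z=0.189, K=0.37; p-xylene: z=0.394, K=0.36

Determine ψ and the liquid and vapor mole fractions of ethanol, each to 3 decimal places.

Let ψ = V/F and solve Σ zᵢ(Kᵢ−1)/(1+ψ(Kᵢ−1)) = 0.
Check two-phase: ΣzᵢKᵢ = 1.146 > 1 and Σzᵢ/Kᵢ = 1.791 > 1, so g(0) = 0.146 > 0 and g(1) = -0.791 < 0.
Iterate (Newton) starting at ψ = 0.5:
  ψ = 0.500: g = -0.2255, g' = -0.753 → ψ = 0.201
  ψ = 0.201: g = -0.0116, g' = -0.722 → ψ = 0.185
Converged at ψ = 0.185.
Compositions from xᵢ = zᵢ/(1+ψ(Kᵢ−1)), yᵢ = Kᵢxᵢ:
  ethanol: x = 0.339, y = 0.760
  ethylbenzene: x = 0.214, y = 0.079
  p-xylene: x = 0.447, y = 0.161

ψ = 0.185, x_ethanol = 0.339, y_ethanol = 0.760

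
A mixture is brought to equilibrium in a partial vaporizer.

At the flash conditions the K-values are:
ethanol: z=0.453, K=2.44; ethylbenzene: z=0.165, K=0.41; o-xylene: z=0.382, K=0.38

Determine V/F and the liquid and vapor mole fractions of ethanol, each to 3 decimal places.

V/F = 0.362, x_ethanol = 0.298, y_ethanol = 0.727

Rachford–Rice: g(V/F) = Σ zᵢ(Kᵢ−1)/(1+V/F(Kᵢ−1)) = 0.
Check two-phase: ΣzᵢKᵢ = 1.318 > 1 and Σzᵢ/Kᵢ = 1.593 > 1, so g(0) = 0.318 > 0 and g(1) = -0.593 < 0.
Newton–Raphson from V/F = 0.65:
  V/F = 0.650: g = -0.2177, g' = -0.814 → V/F = 0.382
  V/F = 0.382: g = -0.0155, g' = -0.739 → V/F = 0.361
  V/F = 0.361: g = 0.0000, g' = -0.743 → V/F = 0.362
Converged at V/F = 0.362.
Compositions from xᵢ = zᵢ/(1+V/F(Kᵢ−1)), yᵢ = Kᵢxᵢ:
  ethanol: x = 0.298, y = 0.727
  ethylbenzene: x = 0.210, y = 0.086
  o-xylene: x = 0.492, y = 0.187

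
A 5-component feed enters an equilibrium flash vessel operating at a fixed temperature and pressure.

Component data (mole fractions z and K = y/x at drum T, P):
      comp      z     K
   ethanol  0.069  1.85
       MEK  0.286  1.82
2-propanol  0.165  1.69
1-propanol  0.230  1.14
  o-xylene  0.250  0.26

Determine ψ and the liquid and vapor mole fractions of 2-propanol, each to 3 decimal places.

Rachford–Rice: g(ψ) = Σ zᵢ(Kᵢ−1)/(1+ψ(Kᵢ−1)) = 0.
g(0) = ΣzᵢKᵢ − 1 = 0.254 and g(1) = 1 − Σzᵢ/Kᵢ = -0.455, so a root lies in (0, 1).
Newton iteration, ψ⁰ = 0.5:
  ψ = 0.500: g = 0.0286, g' = -0.514 → ψ = 0.556
  ψ = 0.556: g = -0.0011, g' = -0.554 → ψ = 0.554
Converged at ψ = 0.554.
Compositions from xᵢ = zᵢ/(1+ψ(Kᵢ−1)), yᵢ = Kᵢxᵢ:
  ethanol: x = 0.047, y = 0.087
  MEK: x = 0.197, y = 0.358
  2-propanol: x = 0.119, y = 0.202
  1-propanol: x = 0.213, y = 0.243
  o-xylene: x = 0.424, y = 0.110

ψ = 0.554, x_2-propanol = 0.119, y_2-propanol = 0.202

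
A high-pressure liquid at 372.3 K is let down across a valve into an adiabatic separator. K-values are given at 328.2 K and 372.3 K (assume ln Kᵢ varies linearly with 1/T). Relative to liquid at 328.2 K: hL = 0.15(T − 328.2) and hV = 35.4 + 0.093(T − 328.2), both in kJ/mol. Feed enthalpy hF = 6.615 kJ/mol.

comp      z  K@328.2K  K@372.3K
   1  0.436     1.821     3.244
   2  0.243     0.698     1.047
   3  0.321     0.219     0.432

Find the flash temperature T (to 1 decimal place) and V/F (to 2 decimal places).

T = 332.3 K, V/F = 0.17

Adiabatic flash: solve Rachford–Rice at each trial T, then check hF = ψ·hV(T) + (1−ψ)·hL(T).
  T = 328.2 K: K = (1.821, 0.698, 0.219), RR gives ψ = 0.067, H_out = 2.361 kJ/mol
  T = 372.3 K: K = (3.244, 1.047, 0.432), RR gives ψ = 0.842, H_out = 34.312 kJ/mol
  T = 350.2 K: K = (2.473, 0.865, 0.314), RR gives ψ = 0.500, H_out = 20.357 kJ/mol
  T = 339.2 K: K = (2.133, 0.780, 0.264), RR gives ψ = 0.313, H_out = 12.540 kJ/mol
  T = 333.7 K: K = (1.973, 0.739, 0.241), RR gives ψ = 0.201, H_out = 7.892 kJ/mol
  T = 330.9 K: K = (1.895, 0.718, 0.229), RR gives ψ = 0.136, H_out = 5.214 kJ/mol
  T = 332.3 K: K = (1.934, 0.728, 0.235), RR gives ψ = 0.170, H_out = 6.585 kJ/mol
Linear interpolation between T = 332.3 (H_out = 6.585) and T = 333.7 (H_out = 7.892) on hF = 6.615 gives T ≈ 332.3 K, at which ψ = 0.17.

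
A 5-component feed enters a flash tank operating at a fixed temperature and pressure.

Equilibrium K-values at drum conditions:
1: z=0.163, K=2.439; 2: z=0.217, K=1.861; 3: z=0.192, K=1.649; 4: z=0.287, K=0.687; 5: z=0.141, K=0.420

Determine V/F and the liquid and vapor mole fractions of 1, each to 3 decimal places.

V/F = 0.875, x_1 = 0.072, y_1 = 0.176

Iterate (Newton) starting at V/F = 0.69:
  V/F = 0.690: g = 0.0700, g' = -0.364 → V/F = 0.882
  V/F = 0.882: g = -0.0028, g' = -0.403 → V/F = 0.875
Converged at V/F = 0.875.
Compositions from xᵢ = zᵢ/(1+V/F(Kᵢ−1)), yᵢ = Kᵢxᵢ:
  1: x = 0.072, y = 0.176
  2: x = 0.124, y = 0.230
  3: x = 0.122, y = 0.202
  4: x = 0.395, y = 0.272
  5: x = 0.286, y = 0.120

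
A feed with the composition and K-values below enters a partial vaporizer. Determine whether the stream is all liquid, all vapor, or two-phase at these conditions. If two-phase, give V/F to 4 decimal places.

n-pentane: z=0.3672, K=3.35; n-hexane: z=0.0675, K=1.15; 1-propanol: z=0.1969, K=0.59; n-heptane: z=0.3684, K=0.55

two-phase, V/F = 0.6619

ΣzᵢKᵢ = 1.6265; Σzᵢ/Kᵢ = 1.1719.
Both exceed 1, so a two-phase solution exists.
Material balance + equilibrium reduce to Σ zᵢ(Kᵢ−1)/(1+ψ(Kᵢ−1)) = 0.
Iterate (Newton) starting at ψ = 0.5:
  ψ = 0.5000: g = 0.09071, g' = -0.6066 → ψ = 0.6495
  ψ = 0.6495: g = 0.00650, g' = -0.5294 → ψ = 0.6618
  ψ = 0.6618: g = 0.00002, g' = -0.5255 → ψ = 0.6619
Converged at ψ = 0.6619.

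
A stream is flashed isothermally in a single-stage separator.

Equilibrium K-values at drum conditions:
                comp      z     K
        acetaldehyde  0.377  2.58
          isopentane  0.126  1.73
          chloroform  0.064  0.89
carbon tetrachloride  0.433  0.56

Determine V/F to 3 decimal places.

Rachford–Rice: g(V/F) = Σ zᵢ(Kᵢ−1)/(1+V/F(Kᵢ−1)) = 0.
Check two-phase: ΣzᵢKᵢ = 1.490 > 1 and Σzᵢ/Kᵢ = 1.064 > 1, so g(0) = 0.490 > 0 and g(1) = -0.064 < 0.
Iterate (Newton) starting at V/F = 0.5:
  V/F = 0.500: g = 0.1484, g' = -0.468 → V/F = 0.817
  V/F = 0.817: g = 0.0125, g' = -0.411 → V/F = 0.847
Converged at V/F = 0.847.

V/F = 0.847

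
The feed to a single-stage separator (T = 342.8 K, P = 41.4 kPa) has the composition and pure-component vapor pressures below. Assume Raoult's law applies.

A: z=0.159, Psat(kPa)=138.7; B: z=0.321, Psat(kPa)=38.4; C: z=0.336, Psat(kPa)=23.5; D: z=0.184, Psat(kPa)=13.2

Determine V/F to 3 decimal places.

V/F = 0.090

Raoult's law: Kᵢ = Pᵢˢᵃᵗ/P = Pᵢˢᵃᵗ/41.4.
  K_A = 138.7/41.4 = 3.35024, K_B = 38.4/41.4 = 0.92754, K_C = 23.5/41.4 = 0.56763, K_D = 13.2/41.4 = 0.31884
Material balance + equilibrium reduce to Σ zᵢ(Kᵢ−1)/(1+V/F(Kᵢ−1)) = 0.
Check two-phase: ΣzᵢKᵢ = 1.080 > 1 and Σzᵢ/Kᵢ = 1.563 > 1, so g(0) = 0.080 > 0 and g(1) = -0.563 < 0.
Iterate (Newton) starting at V/F = 0.47:
  V/F = 0.470: g = -0.2132, g' = -0.484 → V/F = 0.029
  V/F = 0.029: g = 0.0513, g' = -0.924 → V/F = 0.085
  V/F = 0.085: g = 0.0044, g' = -0.776 → V/F = 0.090
Converged at V/F = 0.090.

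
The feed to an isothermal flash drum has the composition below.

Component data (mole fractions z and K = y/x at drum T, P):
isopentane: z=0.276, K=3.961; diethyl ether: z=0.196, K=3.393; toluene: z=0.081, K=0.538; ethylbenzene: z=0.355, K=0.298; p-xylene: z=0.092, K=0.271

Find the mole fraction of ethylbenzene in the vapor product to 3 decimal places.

y_ethylbenzene = 0.164

Material balance + equilibrium reduce to Σ zᵢ(Kᵢ−1)/(1+β(Kᵢ−1)) = 0.
Check two-phase: ΣzᵢKᵢ = 1.933 > 1 and Σzᵢ/Kᵢ = 1.809 > 1, so g(0) = 0.933 > 0 and g(1) = -0.809 < 0.
Newton iteration, β⁰ = 0.68:
  β = 0.680: g = -0.2147, g' = -1.299 → β = 0.515
  β = 0.515: g = -0.0127, g' = -1.189 → β = 0.504
Converged at β = 0.504.
Compositions from xᵢ = zᵢ/(1+β(Kᵢ−1)), yᵢ = Kᵢxᵢ:
  isopentane: x = 0.111, y = 0.439
  diethyl ether: x = 0.089, y = 0.301
  toluene: x = 0.106, y = 0.057
  ethylbenzene: x = 0.549, y = 0.164
  p-xylene: x = 0.145, y = 0.039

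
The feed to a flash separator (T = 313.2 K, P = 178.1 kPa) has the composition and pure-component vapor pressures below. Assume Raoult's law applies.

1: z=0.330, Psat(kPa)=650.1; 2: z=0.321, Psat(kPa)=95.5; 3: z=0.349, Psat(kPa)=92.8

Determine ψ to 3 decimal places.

ψ = 0.447

Raoult's law: Kᵢ = Pᵢˢᵃᵗ/P = Pᵢˢᵃᵗ/178.1.
  K_1 = 650.1/178.1 = 3.65020, K_2 = 95.5/178.1 = 0.53622, K_3 = 92.8/178.1 = 0.52106
Let ψ = V/F and solve Σ zᵢ(Kᵢ−1)/(1+ψ(Kᵢ−1)) = 0.
g(0) = ΣzᵢKᵢ − 1 = 0.559 and g(1) = 1 − Σzᵢ/Kᵢ = -0.359, so a root lies in (0, 1).
Newton–Raphson from ψ = 0.62:
  ψ = 0.620: g = -0.1158, g' = -0.630 → ψ = 0.436
  ψ = 0.436: g = 0.0078, g' = -0.735 → ψ = 0.447
Converged at ψ = 0.447.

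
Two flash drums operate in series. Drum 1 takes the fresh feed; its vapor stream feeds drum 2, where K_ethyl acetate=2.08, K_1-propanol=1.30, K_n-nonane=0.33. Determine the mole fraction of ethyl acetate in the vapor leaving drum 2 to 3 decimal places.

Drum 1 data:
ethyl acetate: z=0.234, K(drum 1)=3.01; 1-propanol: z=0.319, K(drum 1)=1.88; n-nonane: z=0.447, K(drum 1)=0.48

Drum 1:
Newton–Raphson from ψ₁ = 0.69:
  ψ₁ = 0.690: g = 0.0092, g' = -0.556 → ψ₁ = 0.707
Converged at ψ₁ = 0.707.
Drum-1 compositions:
  ethyl acetate: x = 0.097, y = 0.291
  1-propanol: x = 0.197, y = 0.370
  n-nonane: x = 0.707, y = 0.339
Drum-2 feed = drum-1 vapor: z₂ = (0.2910, 0.3698, 0.3392).
Drum 2:
Rachford–Rice: g(ψ₂) = Σ zᵢ(Kᵢ−1)/(1+ψ₂(Kᵢ−1)) = 0.
g(0) = ΣzᵢKᵢ − 1 = 0.198 and g(1) = 1 − Σzᵢ/Kᵢ = -0.452, so a root lies in (0, 1).
Newton iteration, ψ₂⁰ = 0.55:
  ψ₂ = 0.550: g = -0.0674, g' = -0.540 → ψ₂ = 0.425
  ψ₂ = 0.425: g = -0.0039, g' = -0.483 → ψ₂ = 0.417
Converged at ψ₂ = 0.417.
  ethyl acetate: x = 0.201, y = 0.417
  1-propanol: x = 0.329, y = 0.427
  n-nonane: x = 0.471, y = 0.155

y_ethyl acetate (drum 2) = 0.417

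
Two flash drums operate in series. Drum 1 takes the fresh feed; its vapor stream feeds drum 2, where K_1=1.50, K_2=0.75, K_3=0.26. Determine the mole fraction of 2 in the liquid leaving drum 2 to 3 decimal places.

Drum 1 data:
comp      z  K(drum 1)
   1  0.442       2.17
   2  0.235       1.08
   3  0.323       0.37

x_2 (drum 2) = 0.262

Drum 1:
Rachford–Rice: g(ψ₁) = Σ zᵢ(Kᵢ−1)/(1+ψ₁(Kᵢ−1)) = 0.
Feasibility: ΣzᵢKᵢ = 1.332, Σzᵢ/Kᵢ = 1.294 — both > 1, two phases present.
Iterate (Newton) starting at ψ₁ = 0.51:
  ψ₁ = 0.510: g = 0.0421, g' = -0.517 → ψ₁ = 0.591
  ψ₁ = 0.591: g = -0.0008, g' = -0.538 → ψ₁ = 0.590
Converged at ψ₁ = 0.590.
Drum-1 compositions:
  1: x = 0.261, y = 0.567
  2: x = 0.224, y = 0.242
  3: x = 0.514, y = 0.190
Drum-2 feed = drum-1 vapor: z₂ = (0.5674, 0.2424, 0.1902).
Drum 2:
Let ψ₂ = V/F and solve Σ zᵢ(Kᵢ−1)/(1+ψ₂(Kᵢ−1)) = 0.
g(0) = ΣzᵢKᵢ − 1 = 0.082 and g(1) = 1 − Σzᵢ/Kᵢ = -0.433, so a root lies in (0, 1).
Iterate (Newton) starting at ψ₂ = 0.5:
  ψ₂ = 0.500: g = -0.0657, g' = -0.373 → ψ₂ = 0.324
  ψ₂ = 0.324: g = -0.0069, g' = -0.303 → ψ₂ = 0.301
Converged at ψ₂ = 0.301.
  1: x = 0.493, y = 0.740
  2: x = 0.262, y = 0.197
  3: x = 0.245, y = 0.064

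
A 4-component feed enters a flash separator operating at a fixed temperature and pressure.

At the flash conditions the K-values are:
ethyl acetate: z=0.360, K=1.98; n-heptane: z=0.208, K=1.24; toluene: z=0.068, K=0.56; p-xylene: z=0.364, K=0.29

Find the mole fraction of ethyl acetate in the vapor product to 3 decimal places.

y_ethyl acetate = 0.588

Rachford–Rice: g(V/F) = Σ zᵢ(Kᵢ−1)/(1+V/F(Kᵢ−1)) = 0.
g(0) = ΣzᵢKᵢ − 1 = 0.114 and g(1) = 1 − Σzᵢ/Kᵢ = -0.726, so a root lies in (0, 1).
Newton–Raphson from V/F = 0.66:
  V/F = 0.660: g = -0.2712, g' = -0.812 → V/F = 0.326
  V/F = 0.326: g = -0.0576, g' = -0.538 → V/F = 0.219
  V/F = 0.219: g = -0.0012, g' = -0.519 → V/F = 0.217
Converged at V/F = 0.217.
Compositions from xᵢ = zᵢ/(1+V/F(Kᵢ−1)), yᵢ = Kᵢxᵢ:
  ethyl acetate: x = 0.297, y = 0.588
  n-heptane: x = 0.198, y = 0.245
  toluene: x = 0.075, y = 0.042
  p-xylene: x = 0.430, y = 0.125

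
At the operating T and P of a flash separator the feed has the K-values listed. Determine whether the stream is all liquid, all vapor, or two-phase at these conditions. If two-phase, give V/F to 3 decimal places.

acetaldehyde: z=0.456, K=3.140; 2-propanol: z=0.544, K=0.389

two-phase, V/F = 0.492

ΣzᵢKᵢ = 1.643; Σzᵢ/Kᵢ = 1.544.
Both exceed 1, so a two-phase solution exists.
Let ψ = V/F and solve Σ zᵢ(Kᵢ−1)/(1+ψ(Kᵢ−1)) = 0.
Newton iteration, ψ⁰ = 0.62:
  ψ = 0.620: g = -0.1157, g' = -0.912 → ψ = 0.493
  ψ = 0.493: g = -0.0009, g' = -0.910 → ψ = 0.492
Converged at ψ = 0.492.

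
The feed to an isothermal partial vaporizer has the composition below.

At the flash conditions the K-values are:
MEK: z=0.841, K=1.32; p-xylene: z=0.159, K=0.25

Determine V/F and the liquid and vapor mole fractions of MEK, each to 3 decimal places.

Binary case is linear: z₁(K₁−1)(1+V/F(K₂−1)) + z₂(K₂−1)(1+V/F(K₁−1)) = 0
⇒ V/F = [z₁(K₁−1)+z₂(K₂−1)] / [−(K₁−1)(K₂−1)] = 0.1499/0.2400 = 0.624
Compositions from xᵢ = zᵢ/(1+V/F(Kᵢ−1)), yᵢ = Kᵢxᵢ:
  MEK: x = 0.701, y = 0.925
  p-xylene: x = 0.299, y = 0.075

V/F = 0.624, x_MEK = 0.701, y_MEK = 0.925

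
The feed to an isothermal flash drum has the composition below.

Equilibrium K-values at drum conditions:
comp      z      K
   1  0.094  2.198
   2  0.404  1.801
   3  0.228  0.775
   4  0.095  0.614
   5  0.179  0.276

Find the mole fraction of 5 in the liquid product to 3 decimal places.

x_5 = 0.277

Let ψ = V/F and solve Σ zᵢ(Kᵢ−1)/(1+ψ(Kᵢ−1)) = 0.
g(0) = ΣzᵢKᵢ − 1 = 0.219 and g(1) = 1 − Σzᵢ/Kᵢ = -0.365, so a root lies in (0, 1).
Newton–Raphson from ψ = 0.5:
  ψ = 0.500: g = -0.0049, g' = -0.452 → ψ = 0.489
Converged at ψ = 0.489.
Compositions from xᵢ = zᵢ/(1+ψ(Kᵢ−1)), yᵢ = Kᵢxᵢ:
  1: x = 0.059, y = 0.130
  2: x = 0.290, y = 0.523
  3: x = 0.256, y = 0.199
  4: x = 0.117, y = 0.072
  5: x = 0.277, y = 0.076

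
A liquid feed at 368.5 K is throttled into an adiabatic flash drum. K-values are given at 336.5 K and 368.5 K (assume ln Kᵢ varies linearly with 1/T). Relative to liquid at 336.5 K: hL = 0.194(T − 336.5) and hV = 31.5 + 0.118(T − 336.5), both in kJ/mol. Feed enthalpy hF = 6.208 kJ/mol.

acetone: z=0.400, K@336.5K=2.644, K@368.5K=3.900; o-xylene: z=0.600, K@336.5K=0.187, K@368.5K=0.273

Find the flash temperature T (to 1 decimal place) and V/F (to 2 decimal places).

Adiabatic flash: solve Rachford–Rice at each trial T, then check hF = ψ·hV(T) + (1−ψ)·hL(T).
  T = 336.5 K: K = (2.644, 0.187), RR gives ψ = 0.127, H_out = 4.002 kJ/mol
  T = 368.5 K: K = (3.900, 0.273), RR gives ψ = 0.343, H_out = 16.187 kJ/mol
  T = 352.5 K: K = (3.240, 0.228), RR gives ψ = 0.250, H_out = 10.680 kJ/mol
  T = 344.5 K: K = (2.934, 0.207), RR gives ψ = 0.194, H_out = 7.547 kJ/mol
  T = 340.5 K: K = (2.787, 0.197), RR gives ψ = 0.162, H_out = 5.836 kJ/mol
  T = 342.5 K: K = (2.860, 0.202), RR gives ψ = 0.179, H_out = 6.706 kJ/mol
  T = 341.5 K: K = (2.823, 0.199), RR gives ψ = 0.170, H_out = 6.275 kJ/mol
Linear interpolation between T = 340.5 (H_out = 5.836) and T = 341.5 (H_out = 6.275) on hF = 6.208 gives T ≈ 341.3 K, at which ψ = 0.17.

T = 341.3 K, V/F = 0.17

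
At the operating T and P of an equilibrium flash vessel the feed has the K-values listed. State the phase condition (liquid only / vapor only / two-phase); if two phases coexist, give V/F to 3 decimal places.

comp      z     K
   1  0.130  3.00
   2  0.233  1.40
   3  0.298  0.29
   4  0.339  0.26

liquid only

ΣzᵢKᵢ = 0.891; Σzᵢ/Kᵢ = 2.541.
Since ΣzᵢKᵢ < 1 the mixture is below its bubble point — single liquid phase.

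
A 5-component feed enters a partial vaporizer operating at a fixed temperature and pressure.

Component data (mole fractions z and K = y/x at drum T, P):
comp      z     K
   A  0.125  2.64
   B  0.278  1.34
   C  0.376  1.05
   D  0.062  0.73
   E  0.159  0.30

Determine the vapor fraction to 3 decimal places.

Material balance + equilibrium reduce to Σ zᵢ(Kᵢ−1)/(1+ψ(Kᵢ−1)) = 0.
g(0) = ΣzᵢKᵢ − 1 = 0.190 and g(1) = 1 − Σzᵢ/Kᵢ = -0.228, so a root lies in (0, 1).
Iterate (Newton) starting at ψ = 0.5:
  ψ = 0.500: g = 0.0212, g' = -0.316 → ψ = 0.567
  ψ = 0.567: g = -0.0006, g' = -0.334 → ψ = 0.565
Converged at ψ = 0.565.

ψ = 0.565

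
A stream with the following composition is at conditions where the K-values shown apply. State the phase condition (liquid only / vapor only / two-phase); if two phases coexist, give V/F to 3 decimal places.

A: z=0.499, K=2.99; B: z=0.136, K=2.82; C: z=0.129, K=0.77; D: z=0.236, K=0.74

vapor only

ΣzᵢKᵢ = 2.150; Σzᵢ/Kᵢ = 0.702.
Since Σzᵢ/Kᵢ < 1 the mixture is above its dew point — single vapor phase.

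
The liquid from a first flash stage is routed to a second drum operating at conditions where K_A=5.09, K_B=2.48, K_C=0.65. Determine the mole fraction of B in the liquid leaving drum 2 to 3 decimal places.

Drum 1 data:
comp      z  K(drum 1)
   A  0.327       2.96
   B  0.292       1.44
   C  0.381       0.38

x_B (drum 2) = 0.106

Drum 1:
Let ψ₁ = V/F and solve Σ zᵢ(Kᵢ−1)/(1+ψ₁(Kᵢ−1)) = 0.
Check two-phase: ΣzᵢKᵢ = 1.533 > 1 and Σzᵢ/Kᵢ = 1.316 > 1, so g(0) = 0.533 > 0 and g(1) = -0.316 < 0.
Newton–Raphson from ψ₁ = 0.5:
  ψ₁ = 0.500: g = 0.0867, g' = -0.666 → ψ₁ = 0.630
Converged at ψ₁ = 0.630.
Drum-1 compositions:
  A: x = 0.146, y = 0.433
  B: x = 0.229, y = 0.329
  C: x = 0.625, y = 0.237
Drum-2 feed = drum-1 liquid: z₂ = (0.1464, 0.2287, 0.6250).
Drum 2:
Let ψ₂ = V/F and solve Σ zᵢ(Kᵢ−1)/(1+ψ₂(Kᵢ−1)) = 0.
Check two-phase: ΣzᵢKᵢ = 1.718 > 1 and Σzᵢ/Kᵢ = 1.082 > 1, so g(0) = 0.718 > 0 and g(1) = -0.082 < 0.
Iterate (Newton) starting at ψ₂ = 0.5:
  ψ₂ = 0.500: g = 0.1259, g' = -0.542 → ψ₂ = 0.732
  ψ₂ = 0.732: g = 0.0181, g' = -0.407 → ψ₂ = 0.777
  ψ₂ = 0.777: g = 0.0003, g' = -0.393 → ψ₂ = 0.778
Converged at ψ₂ = 0.778.
  A: x = 0.035, y = 0.178
  B: x = 0.106, y = 0.264
  C: x = 0.859, y = 0.558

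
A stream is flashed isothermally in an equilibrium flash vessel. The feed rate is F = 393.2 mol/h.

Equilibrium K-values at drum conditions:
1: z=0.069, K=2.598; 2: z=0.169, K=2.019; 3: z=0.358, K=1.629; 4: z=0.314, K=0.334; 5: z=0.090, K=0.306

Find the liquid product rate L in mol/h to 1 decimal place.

L = 237.3 mol/h

Material balance + equilibrium reduce to Σ zᵢ(Kᵢ−1)/(1+ψ(Kᵢ−1)) = 0.
Check two-phase: ΣzᵢKᵢ = 1.236 > 1 and Σzᵢ/Kᵢ = 1.564 > 1, so g(0) = 0.236 > 0 and g(1) = -0.564 < 0.
Iterate (Newton) starting at ψ = 0.5:
  ψ = 0.500: g = -0.0625, g' = -0.628 → ψ = 0.401
  ψ = 0.401: g = -0.0023, g' = -0.587 → ψ = 0.397
Converged at ψ = 0.397.
Then V = ψ·F = 0.3966·393.2 = 155.9 mol/h and L = F − V = 237.3 mol/h.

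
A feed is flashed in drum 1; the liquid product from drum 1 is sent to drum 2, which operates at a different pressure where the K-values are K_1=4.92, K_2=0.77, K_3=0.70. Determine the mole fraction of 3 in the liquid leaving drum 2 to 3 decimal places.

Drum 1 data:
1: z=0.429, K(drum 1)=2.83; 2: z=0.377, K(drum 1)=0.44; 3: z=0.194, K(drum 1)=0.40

x_3 (drum 2) = 0.338

Drum 1:
Rachford–Rice: g(ψ₁) = Σ zᵢ(Kᵢ−1)/(1+ψ₁(Kᵢ−1)) = 0.
Check two-phase: ΣzᵢKᵢ = 1.458 > 1 and Σzᵢ/Kᵢ = 1.493 > 1, so g(0) = 0.458 > 0 and g(1) = -0.493 < 0.
Newton–Raphson from ψ₁ = 0.65:
  ψ₁ = 0.650: g = -0.1642, g' = -0.780 → ψ₁ = 0.439
  ψ₁ = 0.439: g = -0.0029, g' = -0.778 → ψ₁ = 0.436
Converged at ψ₁ = 0.436.
Drum-1 compositions:
  1: x = 0.239, y = 0.676
  2: x = 0.499, y = 0.219
  3: x = 0.263, y = 0.105
Drum-2 feed = drum-1 liquid: z₂ = (0.2387, 0.4986, 0.2627).
Drum 2:
Material balance + equilibrium reduce to Σ zᵢ(Kᵢ−1)/(1+ψ₂(Kᵢ−1)) = 0.
Feasibility: ΣzᵢKᵢ = 1.742, Σzᵢ/Kᵢ = 1.071 — both > 1, two phases present.
Iterate (Newton) starting at ψ₂ = 0.5:
  ψ₂ = 0.500: g = 0.0938, g' = -0.485 → ψ₂ = 0.693
  ψ₂ = 0.693: g = 0.0157, g' = -0.340 → ψ₂ = 0.740
  ψ₂ = 0.740: g = 0.0005, g' = -0.319 → ψ₂ = 0.741
Converged at ψ₂ = 0.741.
  1: x = 0.061, y = 0.301
  2: x = 0.601, y = 0.463
  3: x = 0.338, y = 0.236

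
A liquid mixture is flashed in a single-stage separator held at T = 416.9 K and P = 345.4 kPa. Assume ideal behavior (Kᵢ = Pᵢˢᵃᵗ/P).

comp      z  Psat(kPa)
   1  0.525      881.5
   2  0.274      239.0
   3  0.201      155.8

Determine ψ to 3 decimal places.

Raoult's law: Kᵢ = Pᵢˢᵃᵗ/P = Pᵢˢᵃᵗ/345.4.
  K_1 = 881.5/345.4 = 2.55211, K_2 = 239.0/345.4 = 0.69195, K_3 = 155.8/345.4 = 0.45107
Let ψ = V/F and solve Σ zᵢ(Kᵢ−1)/(1+ψ(Kᵢ−1)) = 0.
Feasibility: ΣzᵢKᵢ = 1.620, Σzᵢ/Kᵢ = 1.047 — both > 1, two phases present.
Newton–Raphson from ψ = 0.61:
  ψ = 0.610: g = 0.1488, g' = -0.510 → ψ = 0.902
  ψ = 0.902: g = 0.0043, g' = -0.507 → ψ = 0.910
Converged at ψ = 0.910.

ψ = 0.910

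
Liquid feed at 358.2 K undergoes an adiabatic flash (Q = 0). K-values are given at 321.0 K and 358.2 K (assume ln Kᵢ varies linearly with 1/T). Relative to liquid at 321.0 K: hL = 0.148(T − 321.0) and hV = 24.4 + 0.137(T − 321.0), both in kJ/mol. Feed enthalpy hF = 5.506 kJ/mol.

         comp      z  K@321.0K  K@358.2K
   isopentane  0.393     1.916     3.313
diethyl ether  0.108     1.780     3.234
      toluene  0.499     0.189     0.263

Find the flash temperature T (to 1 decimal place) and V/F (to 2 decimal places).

Adiabatic flash: solve Rachford–Rice at each trial T, then check hF = ψ·hV(T) + (1−ψ)·hL(T).
  T = 321.0 K: K = (1.916, 1.780, 0.189), RR gives ψ = 0.055, H_out = 1.339 kJ/mol
  T = 358.2 K: K = (3.313, 3.234, 0.263), RR gives ψ = 0.462, H_out = 16.599 kJ/mol
  T = 339.6 K: K = (2.558, 2.439, 0.225), RR gives ψ = 0.321, H_out = 10.510 kJ/mol
  T = 330.3 K: K = (2.223, 2.093, 0.207), RR gives ψ = 0.214, H_out = 6.569 kJ/mol
  T = 325.6 K: K = (2.064, 1.931, 0.198), RR gives ψ = 0.142, H_out = 4.146 kJ/mol
  T = 328.0 K: K = (2.144, 2.012, 0.202), RR gives ψ = 0.181, H_out = 5.430 kJ/mol
  T = 329.1 K: K = (2.182, 2.051, 0.204), RR gives ψ = 0.197, H_out = 5.985 kJ/mol
  T = 328.6 K: K = (2.165, 2.033, 0.203), RR gives ψ = 0.190, H_out = 5.735 kJ/mol
Linear interpolation between T = 328.0 (H_out = 5.430) and T = 328.6 (H_out = 5.735) on hF = 5.506 gives T ≈ 328.1 K, at which ψ = 0.18.

T = 328.1 K, V/F = 0.18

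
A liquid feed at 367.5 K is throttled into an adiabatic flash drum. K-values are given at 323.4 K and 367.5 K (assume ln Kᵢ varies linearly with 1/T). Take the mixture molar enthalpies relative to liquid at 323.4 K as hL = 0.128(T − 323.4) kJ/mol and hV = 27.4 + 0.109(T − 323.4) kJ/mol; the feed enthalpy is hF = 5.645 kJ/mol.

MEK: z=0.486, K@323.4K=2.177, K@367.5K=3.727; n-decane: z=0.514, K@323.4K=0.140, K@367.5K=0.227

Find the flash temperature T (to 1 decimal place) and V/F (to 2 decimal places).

T = 328.3 K, V/F = 0.18

Adiabatic flash: solve Rachford–Rice at each trial T, then check hF = ψ·hV(T) + (1−ψ)·hL(T).
  T = 323.4 K: K = (2.177, 0.140), RR gives ψ = 0.128, H_out = 3.519 kJ/mol
  T = 367.5 K: K = (3.727, 0.227), RR gives ψ = 0.440, H_out = 17.338 kJ/mol
  T = 345.4 K: K = (2.896, 0.181), RR gives ψ = 0.322, H_out = 11.511 kJ/mol
  T = 334.4 K: K = (2.523, 0.160), RR gives ψ = 0.241, H_out = 7.958 kJ/mol
  T = 328.9 K: K = (2.346, 0.150), RR gives ψ = 0.190, H_out = 5.886 kJ/mol
  T = 326.1 K: K = (2.259, 0.145), RR gives ψ = 0.160, H_out = 4.724 kJ/mol
  T = 327.5 K: K = (2.303, 0.147), RR gives ψ = 0.175, H_out = 5.315 kJ/mol
Linear interpolation between T = 327.5 (H_out = 5.315) and T = 328.9 (H_out = 5.886) on hF = 5.645 gives T ≈ 328.3 K, at which ψ = 0.18.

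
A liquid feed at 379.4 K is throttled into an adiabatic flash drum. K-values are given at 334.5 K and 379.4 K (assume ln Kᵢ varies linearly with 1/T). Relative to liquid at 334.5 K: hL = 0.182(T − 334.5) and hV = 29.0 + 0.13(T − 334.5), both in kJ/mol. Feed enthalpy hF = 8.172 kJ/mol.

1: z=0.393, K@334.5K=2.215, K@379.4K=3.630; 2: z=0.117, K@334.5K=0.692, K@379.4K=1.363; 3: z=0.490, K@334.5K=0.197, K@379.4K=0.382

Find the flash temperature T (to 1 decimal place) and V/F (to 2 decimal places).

T = 346.6 K, V/F = 0.21

Adiabatic flash: solve Rachford–Rice at each trial T, then check hF = ψ·hV(T) + (1−ψ)·hL(T).
  T = 334.5 K: K = (2.215, 0.692, 0.197), RR gives ψ = 0.054, H_out = 1.571 kJ/mol
  T = 379.4 K: K = (3.630, 1.363, 0.382), RR gives ψ = 0.549, H_out = 22.812 kJ/mol
  T = 356.9 K: K = (2.878, 0.991, 0.280), RR gives ψ = 0.322, H_out = 13.028 kJ/mol
  T = 345.7 K: K = (2.536, 0.833, 0.236), RR gives ψ = 0.200, H_out = 7.714 kJ/mol
  T = 351.3 K: K = (2.704, 0.910, 0.257), RR gives ψ = 0.263, H_out = 10.442 kJ/mol
  T = 348.5 K: K = (2.619, 0.871, 0.247), RR gives ψ = 0.232, H_out = 9.099 kJ/mol
  T = 347.1 K: K = (2.577, 0.852, 0.241), RR gives ψ = 0.216, H_out = 8.413 kJ/mol
Linear interpolation between T = 345.7 (H_out = 7.714) and T = 347.1 (H_out = 8.413) on hF = 8.172 gives T ≈ 346.6 K, at which ψ = 0.21.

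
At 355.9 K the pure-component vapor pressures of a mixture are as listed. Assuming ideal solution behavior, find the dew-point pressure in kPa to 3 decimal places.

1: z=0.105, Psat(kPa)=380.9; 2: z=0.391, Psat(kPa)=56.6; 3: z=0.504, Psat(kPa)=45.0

At the dew point ψ → 1, so Σzᵢ/Kᵢ = 1 with Kᵢ = Pᵢˢᵃᵗ/P ⇒ 1/P = Σzᵢ/Pᵢˢᵃᵗ.
1/P = 0.105/380.9 + 0.391/56.6 + 0.504/45.0 = 0.018384 ⇒ P = 54.396 kPa

Pdew = 54.396 kPa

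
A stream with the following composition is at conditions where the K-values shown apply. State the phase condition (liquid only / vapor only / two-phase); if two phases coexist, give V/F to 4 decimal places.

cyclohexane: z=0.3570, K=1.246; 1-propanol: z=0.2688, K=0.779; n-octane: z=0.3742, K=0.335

liquid only

ΣzᵢKᵢ = 0.7796; Σzᵢ/Kᵢ = 1.7486.
Since ΣzᵢKᵢ < 1 the mixture is below its bubble point — single liquid phase.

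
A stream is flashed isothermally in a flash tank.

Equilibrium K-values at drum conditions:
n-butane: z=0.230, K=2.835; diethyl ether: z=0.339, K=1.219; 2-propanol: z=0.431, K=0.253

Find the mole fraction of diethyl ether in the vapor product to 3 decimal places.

y_diethyl ether = 0.396

Material balance + equilibrium reduce to Σ zᵢ(Kᵢ−1)/(1+ψ(Kᵢ−1)) = 0.
Feasibility: ΣzᵢKᵢ = 1.174, Σzᵢ/Kᵢ = 2.063 — both > 1, two phases present.
Iterate (Newton) starting at ψ = 0.5:
  ψ = 0.500: g = -0.2269, g' = -0.837 → ψ = 0.229
  ψ = 0.229: g = -0.0204, g' = -0.749 → ψ = 0.202
Converged at ψ = 0.202.
Compositions from xᵢ = zᵢ/(1+ψ(Kᵢ−1)), yᵢ = Kᵢxᵢ:
  n-butane: x = 0.168, y = 0.476
  diethyl ether: x = 0.325, y = 0.396
  2-propanol: x = 0.507, y = 0.128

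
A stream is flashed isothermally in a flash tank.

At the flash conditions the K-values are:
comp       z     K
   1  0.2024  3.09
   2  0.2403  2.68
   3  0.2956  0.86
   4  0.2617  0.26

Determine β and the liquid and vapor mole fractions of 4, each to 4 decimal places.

Rachford–Rice: g(β) = Σ zᵢ(Kᵢ−1)/(1+β(Kᵢ−1)) = 0.
Feasibility: ΣzᵢKᵢ = 1.5917, Σzᵢ/Kᵢ = 1.5054 — both > 1, two phases present.
Newton iteration, β⁰ = 0.5:
  β = 0.5000: g = 0.07437, g' = -0.7795 → β = 0.5954
  β = 0.5954: g = -0.00103, g' = -0.8099 → β = 0.5941
Converged at β = 0.5941.
Compositions from xᵢ = zᵢ/(1+β(Kᵢ−1)), yᵢ = Kᵢxᵢ:
  1: x = 0.0903, y = 0.2790
  2: x = 0.1203, y = 0.3223
  3: x = 0.3224, y = 0.2773
  4: x = 0.4670, y = 0.1214

β = 0.5941, x_4 = 0.4670, y_4 = 0.1214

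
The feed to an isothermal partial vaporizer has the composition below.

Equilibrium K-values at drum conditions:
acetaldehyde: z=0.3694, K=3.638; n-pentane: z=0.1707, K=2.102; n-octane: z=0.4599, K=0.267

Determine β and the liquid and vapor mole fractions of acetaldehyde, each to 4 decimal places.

Material balance + equilibrium reduce to Σ zᵢ(Kᵢ−1)/(1+β(Kᵢ−1)) = 0.
Feasibility: ΣzᵢKᵢ = 1.8255, Σzᵢ/Kᵢ = 1.9052 — both > 1, two phases present.
Newton–Raphson from β = 0.65:
  β = 0.6500: g = -0.17532, g' = -1.3207 → β = 0.5172
  β = 0.5172: g = -0.01103, g' = -1.1849 → β = 0.5079
Converged at β = 0.5079.
Compositions from xᵢ = zᵢ/(1+β(Kᵢ−1)), yᵢ = Kᵢxᵢ:
  acetaldehyde: x = 0.1579, y = 0.5743
  n-pentane: x = 0.1094, y = 0.2300
  n-octane: x = 0.7327, y = 0.1956

β = 0.5079, x_acetaldehyde = 0.1579, y_acetaldehyde = 0.5743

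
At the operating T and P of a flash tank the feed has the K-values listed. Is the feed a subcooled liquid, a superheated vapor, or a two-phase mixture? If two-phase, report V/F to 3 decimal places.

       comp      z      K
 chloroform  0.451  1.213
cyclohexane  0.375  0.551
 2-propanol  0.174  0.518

subcooled liquid

ΣzᵢKᵢ = 0.844; Σzᵢ/Kᵢ = 1.388.
Since ΣzᵢKᵢ < 1 the mixture is below its bubble point — single liquid phase.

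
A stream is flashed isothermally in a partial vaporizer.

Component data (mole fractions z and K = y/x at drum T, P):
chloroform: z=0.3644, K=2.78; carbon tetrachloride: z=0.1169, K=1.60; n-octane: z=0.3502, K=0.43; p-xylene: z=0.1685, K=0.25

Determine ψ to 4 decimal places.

Newton–Raphson from ψ = 0.5:
  ψ = 0.5000: g = -0.08424, g' = -0.8133 → ψ = 0.3964
  ψ = 0.3964: g = -0.00079, g' = -0.8062 → ψ = 0.3955
Converged at ψ = 0.3955.

ψ = 0.3955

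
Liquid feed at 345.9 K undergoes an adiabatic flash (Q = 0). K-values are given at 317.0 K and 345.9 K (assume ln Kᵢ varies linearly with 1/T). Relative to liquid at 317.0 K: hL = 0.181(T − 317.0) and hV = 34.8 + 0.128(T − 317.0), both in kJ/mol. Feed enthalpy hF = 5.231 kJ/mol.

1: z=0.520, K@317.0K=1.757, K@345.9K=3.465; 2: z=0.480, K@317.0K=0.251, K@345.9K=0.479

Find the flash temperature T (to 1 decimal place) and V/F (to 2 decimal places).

Adiabatic flash: solve Rachford–Rice at each trial T, then check hF = ψ·hV(T) + (1−ψ)·hL(T).
  T = 317.0 K: K = (1.757, 0.251), RR gives ψ = 0.060, H_out = 2.094 kJ/mol
  T = 345.9 K: K = (3.465, 0.479), RR gives ψ = 0.803, H_out = 31.957 kJ/mol
  T = 331.4 K: K = (2.501, 0.351), RR gives ψ = 0.482, H_out = 19.006 kJ/mol
  T = 324.2 K: K = (2.105, 0.298), RR gives ψ = 0.306, H_out = 11.843 kJ/mol
  T = 320.6 K: K = (1.925, 0.274), RR gives ψ = 0.197, H_out = 7.472 kJ/mol
  T = 318.8 K: K = (1.840, 0.262), RR gives ψ = 0.133, H_out = 4.943 kJ/mol
Linear interpolation between T = 318.8 (H_out = 4.943) and T = 320.6 (H_out = 7.472) on hF = 5.231 gives T ≈ 319.0 K, at which ψ = 0.14.

T = 319.0 K, V/F = 0.14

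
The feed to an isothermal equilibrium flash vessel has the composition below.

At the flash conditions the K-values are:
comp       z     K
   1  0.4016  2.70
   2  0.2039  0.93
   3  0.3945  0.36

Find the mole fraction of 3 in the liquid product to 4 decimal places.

Newton–Raphson from V/F = 0.5:
  V/F = 0.5000: g = -0.01705, g' = -0.6896 → V/F = 0.4753
Converged at V/F = 0.4753.
Compositions from xᵢ = zᵢ/(1+V/F(Kᵢ−1)), yᵢ = Kᵢxᵢ:
  1: x = 0.2221, y = 0.5997
  2: x = 0.2109, y = 0.1962
  3: x = 0.5670, y = 0.2041

x_3 = 0.5670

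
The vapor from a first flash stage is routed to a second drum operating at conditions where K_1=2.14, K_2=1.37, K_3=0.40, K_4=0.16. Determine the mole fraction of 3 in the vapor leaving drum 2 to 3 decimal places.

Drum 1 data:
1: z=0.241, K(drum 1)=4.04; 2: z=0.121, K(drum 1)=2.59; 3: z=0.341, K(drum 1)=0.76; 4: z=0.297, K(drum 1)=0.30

y_3 (drum 2) = 0.148

Drum 1:
Newton iteration, ψ₁⁰ = 0.51:
  ψ₁ = 0.510: g = -0.0231, g' = -0.813 → ψ₁ = 0.482
Converged at ψ₁ = 0.482.
Drum-1 compositions:
  1: x = 0.098, y = 0.395
  2: x = 0.069, y = 0.177
  3: x = 0.386, y = 0.293
  4: x = 0.448, y = 0.134
Drum-2 feed = drum-1 vapor: z₂ = (0.3951, 0.1775, 0.2930, 0.1344).
Drum 2:
Rachford–Rice: g(ψ₂) = Σ zᵢ(Kᵢ−1)/(1+ψ₂(Kᵢ−1)) = 0.
g(0) = ΣzᵢKᵢ − 1 = 0.227 and g(1) = 1 − Σzᵢ/Kᵢ = -0.887, so a root lies in (0, 1).
Newton–Raphson from ψ₂ = 0.61:
  ψ₂ = 0.610: g = -0.1897, g' = -0.856 → ψ₂ = 0.388
  ψ₂ = 0.388: g = -0.0273, g' = -0.654 → ψ₂ = 0.347
  ψ₂ = 0.347: g = -0.0003, g' = -0.640 → ψ₂ = 0.346
Converged at ψ₂ = 0.346.
  1: x = 0.283, y = 0.606
  2: x = 0.157, y = 0.216
  3: x = 0.370, y = 0.148
  4: x = 0.190, y = 0.030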